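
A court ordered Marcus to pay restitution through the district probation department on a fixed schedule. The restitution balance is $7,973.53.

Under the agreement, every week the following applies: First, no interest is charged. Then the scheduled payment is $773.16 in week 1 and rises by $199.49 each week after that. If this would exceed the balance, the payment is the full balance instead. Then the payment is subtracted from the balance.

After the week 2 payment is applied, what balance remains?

$6,227.72

# | Opening | Payment | End bal
1 | $7,973.53 | $773.16 | $7,200.37
2 | $7,200.37 | $972.65 | $6,227.72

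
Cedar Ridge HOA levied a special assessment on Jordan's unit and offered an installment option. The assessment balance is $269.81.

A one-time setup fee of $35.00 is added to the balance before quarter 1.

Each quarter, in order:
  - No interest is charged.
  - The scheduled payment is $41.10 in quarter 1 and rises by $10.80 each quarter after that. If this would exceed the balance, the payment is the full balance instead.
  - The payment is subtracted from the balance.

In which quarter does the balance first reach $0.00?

5

Quarter 1: opening $304.81; payment $41.10; balance $263.71
Quarter 2: opening $263.71; payment $51.90; balance $211.81
Quarter 3: opening $211.81; payment $62.70; balance $149.11
Quarter 4: opening $149.11; payment $73.50; balance $75.61
Quarter 5: opening $75.61; payment $75.61; balance $0.00
Balance reaches $0.00 in quarter 5.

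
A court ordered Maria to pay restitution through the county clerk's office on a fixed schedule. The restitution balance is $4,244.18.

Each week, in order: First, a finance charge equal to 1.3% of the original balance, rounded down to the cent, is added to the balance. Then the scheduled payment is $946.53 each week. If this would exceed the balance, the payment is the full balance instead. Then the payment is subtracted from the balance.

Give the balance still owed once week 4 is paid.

# | Opening | Interest | Payment | End bal
1 | $4,244.18 | $55.17 | $946.53 | $3,352.82
2 | $3,352.82 | $55.17 | $946.53 | $2,461.46
3 | $2,461.46 | $55.17 | $946.53 | $1,570.10
4 | $1,570.10 | $55.17 | $946.53 | $678.74

$678.74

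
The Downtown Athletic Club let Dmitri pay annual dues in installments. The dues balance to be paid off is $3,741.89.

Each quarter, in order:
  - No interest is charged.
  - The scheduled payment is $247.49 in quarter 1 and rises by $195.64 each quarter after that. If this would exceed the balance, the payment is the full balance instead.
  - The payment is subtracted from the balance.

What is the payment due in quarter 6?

$548.04

Quarter 1: $3,741.89 − $247.49 → $3,494.40
Quarter 2: $3,494.40 − $443.13 → $3,051.27
Quarter 3: $3,051.27 − $638.77 → $2,412.50
Quarter 4: $2,412.50 − $834.41 → $1,578.09
Quarter 5: $1,578.09 − $1,030.05 → $548.04
Quarter 6: $548.04 − $548.04 → $0.00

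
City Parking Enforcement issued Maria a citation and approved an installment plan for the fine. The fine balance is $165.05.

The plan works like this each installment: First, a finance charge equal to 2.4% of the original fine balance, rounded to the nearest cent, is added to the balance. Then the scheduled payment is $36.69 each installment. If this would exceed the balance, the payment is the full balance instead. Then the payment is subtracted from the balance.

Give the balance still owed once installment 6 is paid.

$0.00

Installment 1: opening $165.05; interest $3.96 → $169.01; payment $36.69; balance $132.32
Installment 2: opening $132.32; interest $3.96 → $136.28; payment $36.69; balance $99.59
Installment 3: opening $99.59; interest $3.96 → $103.55; payment $36.69; balance $66.86
Installment 4: opening $66.86; interest $3.96 → $70.82; payment $36.69; balance $34.13
Installment 5: opening $34.13; interest $3.96 → $38.09; payment $36.69; balance $1.40
Installment 6: opening $1.40; interest $3.96 → $5.36; payment $5.36; balance $0.00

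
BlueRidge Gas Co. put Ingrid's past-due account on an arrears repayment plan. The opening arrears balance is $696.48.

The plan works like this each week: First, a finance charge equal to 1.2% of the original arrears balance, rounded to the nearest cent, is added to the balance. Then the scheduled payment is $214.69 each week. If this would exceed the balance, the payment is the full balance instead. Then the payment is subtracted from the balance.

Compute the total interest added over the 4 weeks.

$33.44

Week 1: $696.48 +$8.36 interest = $704.84; pay $214.69 → $490.15
Week 2: $490.15 +$8.36 interest = $498.51; pay $214.69 → $283.82
Week 3: $283.82 +$8.36 interest = $292.18; pay $214.69 → $77.49
Week 4: $77.49 +$8.36 interest = $85.85; pay $85.85 → $0.00
Total interest: $8.36 + $8.36 + $8.36 + $8.36 = $33.44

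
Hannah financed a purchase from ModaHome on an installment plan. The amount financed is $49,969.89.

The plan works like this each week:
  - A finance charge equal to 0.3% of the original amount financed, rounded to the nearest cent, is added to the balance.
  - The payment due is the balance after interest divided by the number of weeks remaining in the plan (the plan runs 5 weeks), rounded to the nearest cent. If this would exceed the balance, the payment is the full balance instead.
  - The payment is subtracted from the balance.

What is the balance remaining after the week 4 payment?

Week 1: $49,969.89 +$149.91 interest = $50,119.80; pay $10,023.96 → $40,095.84
Week 2: $40,095.84 +$149.91 interest = $40,245.75; pay $10,061.44 → $30,184.31
Week 3: $30,184.31 +$149.91 interest = $30,334.22; pay $10,111.41 → $20,222.81
Week 4: $20,222.81 +$149.91 interest = $20,372.72; pay $10,186.36 → $10,186.36

$10,186.36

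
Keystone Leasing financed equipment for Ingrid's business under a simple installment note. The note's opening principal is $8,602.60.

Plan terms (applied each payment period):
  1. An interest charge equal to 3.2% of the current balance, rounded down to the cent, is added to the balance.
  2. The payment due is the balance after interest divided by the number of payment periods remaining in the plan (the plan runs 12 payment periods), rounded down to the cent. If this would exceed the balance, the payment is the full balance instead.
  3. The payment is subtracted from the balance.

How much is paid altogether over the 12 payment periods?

$10,619.62

Payment period 1: $8,602.60 +$275.28 interest = $8,877.88; pay $739.82 → $8,138.06
Payment period 2: $8,138.06 +$260.41 interest = $8,398.47; pay $763.49 → $7,634.98
Payment period 3: $7,634.98 +$244.31 interest = $7,879.29; pay $787.92 → $7,091.37
Payment period 4: $7,091.37 +$226.92 interest = $7,318.29; pay $813.14 → $6,505.15
Payment period 5: $6,505.15 +$208.16 interest = $6,713.31; pay $839.16 → $5,874.15
Payment period 6: $5,874.15 +$187.97 interest = $6,062.12; pay $866.01 → $5,196.11
Payment period 7: $5,196.11 +$166.27 interest = $5,362.38; pay $893.73 → $4,468.65
Payment period 8: $4,468.65 +$142.99 interest = $4,611.64; pay $922.32 → $3,689.32
Payment period 9: $3,689.32 +$118.05 interest = $3,807.37; pay $951.84 → $2,855.53
Payment period 10: $2,855.53 +$91.37 interest = $2,946.90; pay $982.30 → $1,964.60
Payment period 11: $1,964.60 +$62.86 interest = $2,027.46; pay $1,013.73 → $1,013.73
Payment period 12: $1,013.73 +$32.43 interest = $1,046.16; pay $1,046.16 → $0.00
Total paid: $10,619.62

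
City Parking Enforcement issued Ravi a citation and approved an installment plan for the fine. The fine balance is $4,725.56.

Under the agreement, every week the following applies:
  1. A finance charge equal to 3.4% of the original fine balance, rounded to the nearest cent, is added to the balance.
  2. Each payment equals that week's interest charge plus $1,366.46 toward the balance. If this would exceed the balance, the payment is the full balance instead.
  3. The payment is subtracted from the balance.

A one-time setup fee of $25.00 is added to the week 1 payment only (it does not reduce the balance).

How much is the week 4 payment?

$786.85

Week 1: opening $4,725.56; interest $160.67 → $4,886.23; payment $1,527.13 (+ $25.00 fee); balance $3,359.10
Week 2: opening $3,359.10; interest $160.67 → $3,519.77; payment $1,527.13; balance $1,992.64
Week 3: opening $1,992.64; interest $160.67 → $2,153.31; payment $1,527.13; balance $626.18
Week 4: opening $626.18; interest $160.67 → $786.85; payment $786.85; balance $0.00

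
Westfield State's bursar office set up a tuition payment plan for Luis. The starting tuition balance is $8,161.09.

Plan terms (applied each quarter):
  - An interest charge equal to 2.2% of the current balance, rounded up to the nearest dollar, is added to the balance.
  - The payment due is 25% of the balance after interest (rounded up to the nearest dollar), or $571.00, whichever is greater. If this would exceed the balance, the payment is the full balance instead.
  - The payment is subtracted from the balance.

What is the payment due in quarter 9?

Quarter 1: $8,161.09 +$180.00 interest = $8,341.09; pay $2,086.00 → $6,255.09
Quarter 2: $6,255.09 +$138.00 interest = $6,393.09; pay $1,599.00 → $4,794.09
Quarter 3: $4,794.09 +$106.00 interest = $4,900.09; pay $1,226.00 → $3,674.09
Quarter 4: $3,674.09 +$81.00 interest = $3,755.09; pay $939.00 → $2,816.09
Quarter 5: $2,816.09 +$62.00 interest = $2,878.09; pay $720.00 → $2,158.09
Quarter 6: $2,158.09 +$48.00 interest = $2,206.09; pay $571.00 → $1,635.09
Quarter 7: $1,635.09 +$36.00 interest = $1,671.09; pay $571.00 → $1,100.09
Quarter 8: $1,100.09 +$25.00 interest = $1,125.09; pay $571.00 → $554.09
Quarter 9: $554.09 +$13.00 interest = $567.09; pay $567.09 → $0.00

$567.09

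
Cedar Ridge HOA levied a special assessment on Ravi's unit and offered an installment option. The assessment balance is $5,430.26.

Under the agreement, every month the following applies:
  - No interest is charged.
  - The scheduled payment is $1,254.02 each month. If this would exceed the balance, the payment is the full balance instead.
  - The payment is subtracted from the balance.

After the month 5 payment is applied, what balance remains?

$0.00

# | Opening | Payment | End bal
1 | $5,430.26 | $1,254.02 | $4,176.24
2 | $4,176.24 | $1,254.02 | $2,922.22
3 | $2,922.22 | $1,254.02 | $1,668.20
4 | $1,668.20 | $1,254.02 | $414.18
5 | $414.18 | $414.18 | $0.00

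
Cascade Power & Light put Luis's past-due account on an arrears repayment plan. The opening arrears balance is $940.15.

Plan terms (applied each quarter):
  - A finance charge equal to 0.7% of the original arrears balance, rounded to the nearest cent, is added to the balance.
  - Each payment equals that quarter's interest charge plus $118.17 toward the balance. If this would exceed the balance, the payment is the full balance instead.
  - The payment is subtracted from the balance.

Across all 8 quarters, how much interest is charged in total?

$52.64

Quarter 1: $940.15 +$6.58 interest = $946.73; pay $124.75 → $821.98
Quarter 2: $821.98 +$6.58 interest = $828.56; pay $124.75 → $703.81
Quarter 3: $703.81 +$6.58 interest = $710.39; pay $124.75 → $585.64
Quarter 4: $585.64 +$6.58 interest = $592.22; pay $124.75 → $467.47
Quarter 5: $467.47 +$6.58 interest = $474.05; pay $124.75 → $349.30
Quarter 6: $349.30 +$6.58 interest = $355.88; pay $124.75 → $231.13
Quarter 7: $231.13 +$6.58 interest = $237.71; pay $124.75 → $112.96
Quarter 8: $112.96 +$6.58 interest = $119.54; pay $119.54 → $0.00
Total interest: $6.58 + $6.58 + $6.58 + $6.58 + $6.58 + $6.58 + $6.58 + $6.58 = $52.64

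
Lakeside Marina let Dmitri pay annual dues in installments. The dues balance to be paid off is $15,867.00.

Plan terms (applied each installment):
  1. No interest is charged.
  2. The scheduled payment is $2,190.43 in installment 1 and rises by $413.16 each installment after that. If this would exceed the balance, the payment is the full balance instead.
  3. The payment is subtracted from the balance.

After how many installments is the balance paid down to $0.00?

6

# | Opening | Payment | End bal
1 | $15,867.00 | $2,190.43 | $13,676.57
2 | $13,676.57 | $2,603.59 | $11,072.98
3 | $11,072.98 | $3,016.75 | $8,056.23
4 | $8,056.23 | $3,429.91 | $4,626.32
5 | $4,626.32 | $3,843.07 | $783.25
6 | $783.25 | $783.25 | $0.00
Balance reaches $0.00 in installment 6.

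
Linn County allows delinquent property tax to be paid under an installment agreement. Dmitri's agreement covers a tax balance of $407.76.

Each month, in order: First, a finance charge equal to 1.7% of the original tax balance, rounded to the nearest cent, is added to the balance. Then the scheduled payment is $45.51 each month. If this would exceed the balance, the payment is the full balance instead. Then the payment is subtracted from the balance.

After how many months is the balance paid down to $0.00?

11

# | Opening | Interest | Payment | End bal
1 | $407.76 | $6.93 | $45.51 | $369.18
2 | $369.18 | $6.93 | $45.51 | $330.60
3 | $330.60 | $6.93 | $45.51 | $292.02
4 | $292.02 | $6.93 | $45.51 | $253.44
5 | $253.44 | $6.93 | $45.51 | $214.86
6 | $214.86 | $6.93 | $45.51 | $176.28
7 | $176.28 | $6.93 | $45.51 | $137.70
8 | $137.70 | $6.93 | $45.51 | $99.12
9 | $99.12 | $6.93 | $45.51 | $60.54
10 | $60.54 | $6.93 | $45.51 | $21.96
11 | $21.96 | $6.93 | $28.89 | $0.00
Balance reaches $0.00 in month 11.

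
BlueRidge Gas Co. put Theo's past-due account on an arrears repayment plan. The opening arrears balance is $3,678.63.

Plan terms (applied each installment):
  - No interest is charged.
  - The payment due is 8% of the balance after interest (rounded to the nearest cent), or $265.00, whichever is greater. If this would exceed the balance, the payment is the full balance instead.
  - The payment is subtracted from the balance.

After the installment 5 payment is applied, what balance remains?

Installment 1: opening $3,678.63; payment $294.29; balance $3,384.34
Installment 2: opening $3,384.34; payment $270.75; balance $3,113.59
Installment 3: opening $3,113.59; payment $265.00; balance $2,848.59
Installment 4: opening $2,848.59; payment $265.00; balance $2,583.59
Installment 5: opening $2,583.59; payment $265.00; balance $2,318.59

$2,318.59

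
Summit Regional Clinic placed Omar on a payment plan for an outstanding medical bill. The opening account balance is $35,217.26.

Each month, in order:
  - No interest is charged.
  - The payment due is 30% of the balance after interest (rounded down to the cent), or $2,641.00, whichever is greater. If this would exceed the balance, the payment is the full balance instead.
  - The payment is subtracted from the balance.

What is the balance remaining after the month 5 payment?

Month 1: opening $35,217.26; payment $10,565.17; balance $24,652.09
Month 2: opening $24,652.09; payment $7,395.62; balance $17,256.47
Month 3: opening $17,256.47; payment $5,176.94; balance $12,079.53
Month 4: opening $12,079.53; payment $3,623.85; balance $8,455.68
Month 5: opening $8,455.68; payment $2,641.00; balance $5,814.68

$5,814.68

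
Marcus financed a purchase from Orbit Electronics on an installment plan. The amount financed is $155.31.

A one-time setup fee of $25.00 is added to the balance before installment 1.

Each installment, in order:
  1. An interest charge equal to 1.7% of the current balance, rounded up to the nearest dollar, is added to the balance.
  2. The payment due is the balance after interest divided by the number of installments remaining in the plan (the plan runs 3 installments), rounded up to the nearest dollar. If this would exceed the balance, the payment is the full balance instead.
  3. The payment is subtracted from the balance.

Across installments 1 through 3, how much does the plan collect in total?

$189.31

Installment 1: opening $180.31; interest $4.00 → $184.31; payment $62.00; balance $122.31
Installment 2: opening $122.31; interest $3.00 → $125.31; payment $63.00; balance $62.31
Installment 3: opening $62.31; interest $2.00 → $64.31; payment $64.31; balance $0.00
Total paid: $189.31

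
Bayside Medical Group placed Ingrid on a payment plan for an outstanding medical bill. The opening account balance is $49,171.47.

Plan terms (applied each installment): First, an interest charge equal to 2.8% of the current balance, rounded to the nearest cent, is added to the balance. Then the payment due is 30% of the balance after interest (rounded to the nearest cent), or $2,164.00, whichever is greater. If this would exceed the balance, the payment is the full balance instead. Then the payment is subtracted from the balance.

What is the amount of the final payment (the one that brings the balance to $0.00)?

Installment 1: opening $49,171.47; interest $1,376.80 → $50,548.27; payment $15,164.48; balance $35,383.79
Installment 2: opening $35,383.79; interest $990.75 → $36,374.54; payment $10,912.36; balance $25,462.18
Installment 3: opening $25,462.18; interest $712.94 → $26,175.12; payment $7,852.54; balance $18,322.58
Installment 4: opening $18,322.58; interest $513.03 → $18,835.61; payment $5,650.68; balance $13,184.93
Installment 5: opening $13,184.93; interest $369.18 → $13,554.11; payment $4,066.23; balance $9,487.88
Installment 6: opening $9,487.88; interest $265.66 → $9,753.54; payment $2,926.06; balance $6,827.48
Installment 7: opening $6,827.48; interest $191.17 → $7,018.65; payment $2,164.00; balance $4,854.65
Installment 8: opening $4,854.65; interest $135.93 → $4,990.58; payment $2,164.00; balance $2,826.58
Installment 9: opening $2,826.58; interest $79.14 → $2,905.72; payment $2,164.00; balance $741.72
Installment 10: opening $741.72; interest $20.77 → $762.49; payment $762.49; balance $0.00

$762.49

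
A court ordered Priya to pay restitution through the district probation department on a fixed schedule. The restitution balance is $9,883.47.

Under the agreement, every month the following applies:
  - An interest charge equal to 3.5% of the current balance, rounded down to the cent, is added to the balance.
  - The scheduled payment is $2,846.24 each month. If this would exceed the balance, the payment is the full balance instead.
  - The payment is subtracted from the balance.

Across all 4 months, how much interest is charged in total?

$846.25

Month 1: opening $9,883.47; interest $345.92 → $10,229.39; payment $2,846.24; balance $7,383.15
Month 2: opening $7,383.15; interest $258.41 → $7,641.56; payment $2,846.24; balance $4,795.32
Month 3: opening $4,795.32; interest $167.83 → $4,963.15; payment $2,846.24; balance $2,116.91
Month 4: opening $2,116.91; interest $74.09 → $2,191.00; payment $2,191.00; balance $0.00
Total interest: $345.92 + $258.41 + $167.83 + $74.09 = $846.25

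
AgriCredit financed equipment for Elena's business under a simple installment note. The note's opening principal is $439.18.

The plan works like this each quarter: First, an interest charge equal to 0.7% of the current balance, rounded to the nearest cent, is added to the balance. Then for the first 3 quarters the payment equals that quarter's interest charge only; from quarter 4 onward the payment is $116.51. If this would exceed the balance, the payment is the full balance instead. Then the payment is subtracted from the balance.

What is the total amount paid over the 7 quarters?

Quarter 1: opening $439.18; interest $3.07 → $442.25; payment $3.07; balance $439.18
Quarter 2: opening $439.18; interest $3.07 → $442.25; payment $3.07; balance $439.18
Quarter 3: opening $439.18; interest $3.07 → $442.25; payment $3.07; balance $439.18
Quarter 4: opening $439.18; interest $3.07 → $442.25; payment $116.51; balance $325.74
Quarter 5: opening $325.74; interest $2.28 → $328.02; payment $116.51; balance $211.51
Quarter 6: opening $211.51; interest $1.48 → $212.99; payment $116.51; balance $96.48
Quarter 7: opening $96.48; interest $0.68 → $97.16; payment $97.16; balance $0.00
Total paid: $455.90

$455.90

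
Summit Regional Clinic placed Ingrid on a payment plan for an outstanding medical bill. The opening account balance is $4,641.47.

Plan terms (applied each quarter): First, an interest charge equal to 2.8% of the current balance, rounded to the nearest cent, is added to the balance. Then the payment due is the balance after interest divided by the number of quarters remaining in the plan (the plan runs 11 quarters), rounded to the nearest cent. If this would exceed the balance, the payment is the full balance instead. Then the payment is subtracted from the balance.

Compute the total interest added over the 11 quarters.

Quarter 1: $4,641.47 +$129.96 interest = $4,771.43; pay $433.77 → $4,337.66
Quarter 2: $4,337.66 +$121.45 interest = $4,459.11; pay $445.91 → $4,013.20
Quarter 3: $4,013.20 +$112.37 interest = $4,125.57; pay $458.40 → $3,667.17
Quarter 4: $3,667.17 +$102.68 interest = $3,769.85; pay $471.23 → $3,298.62
Quarter 5: $3,298.62 +$92.36 interest = $3,390.98; pay $484.43 → $2,906.55
Quarter 6: $2,906.55 +$81.38 interest = $2,987.93; pay $497.99 → $2,489.94
Quarter 7: $2,489.94 +$69.72 interest = $2,559.66; pay $511.93 → $2,047.73
Quarter 8: $2,047.73 +$57.34 interest = $2,105.07; pay $526.27 → $1,578.80
Quarter 9: $1,578.80 +$44.21 interest = $1,623.01; pay $541.00 → $1,082.01
Quarter 10: $1,082.01 +$30.30 interest = $1,112.31; pay $556.16 → $556.15
Quarter 11: $556.15 +$15.57 interest = $571.72; pay $571.72 → $0.00
Total interest: $129.96 + $121.45 + $112.37 + $102.68 + $92.36 + $81.38 + $69.72 + $57.34 + $44.21 + $30.30 + $15.57 = $857.34

$857.34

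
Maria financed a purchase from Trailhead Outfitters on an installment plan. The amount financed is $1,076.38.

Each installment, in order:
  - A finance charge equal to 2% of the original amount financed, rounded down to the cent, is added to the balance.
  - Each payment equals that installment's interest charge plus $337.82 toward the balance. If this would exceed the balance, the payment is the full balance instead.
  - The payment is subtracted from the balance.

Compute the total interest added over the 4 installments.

# | Opening | Interest | Payment | End bal
1 | $1,076.38 | $21.52 | $359.34 | $738.56
2 | $738.56 | $21.52 | $359.34 | $400.74
3 | $400.74 | $21.52 | $359.34 | $62.92
4 | $62.92 | $21.52 | $84.44 | $0.00
Total interest: $21.52 + $21.52 + $21.52 + $21.52 = $86.08

$86.08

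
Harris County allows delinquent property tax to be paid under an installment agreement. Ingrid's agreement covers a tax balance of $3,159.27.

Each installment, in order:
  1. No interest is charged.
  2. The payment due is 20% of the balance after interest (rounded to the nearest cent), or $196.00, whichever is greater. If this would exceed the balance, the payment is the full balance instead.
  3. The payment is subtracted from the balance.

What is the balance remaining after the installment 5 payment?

$1,035.23

Installment 1: opening $3,159.27; payment $631.85; balance $2,527.42
Installment 2: opening $2,527.42; payment $505.48; balance $2,021.94
Installment 3: opening $2,021.94; payment $404.39; balance $1,617.55
Installment 4: opening $1,617.55; payment $323.51; balance $1,294.04
Installment 5: opening $1,294.04; payment $258.81; balance $1,035.23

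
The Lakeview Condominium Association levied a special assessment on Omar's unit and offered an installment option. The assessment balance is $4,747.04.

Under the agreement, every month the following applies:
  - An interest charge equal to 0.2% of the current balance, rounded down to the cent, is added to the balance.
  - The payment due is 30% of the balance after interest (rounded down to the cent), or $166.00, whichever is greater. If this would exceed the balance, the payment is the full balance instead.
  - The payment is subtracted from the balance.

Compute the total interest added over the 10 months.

$30.49

# | Opening | Interest | Payment | End bal
1 | $4,747.04 | $9.49 | $1,426.95 | $3,329.58
2 | $3,329.58 | $6.65 | $1,000.86 | $2,335.37
3 | $2,335.37 | $4.67 | $702.01 | $1,638.03
4 | $1,638.03 | $3.27 | $492.39 | $1,148.91
5 | $1,148.91 | $2.29 | $345.36 | $805.84
6 | $805.84 | $1.61 | $242.23 | $565.22
7 | $565.22 | $1.13 | $169.90 | $396.45
8 | $396.45 | $0.79 | $166.00 | $231.24
9 | $231.24 | $0.46 | $166.00 | $65.70
10 | $65.70 | $0.13 | $65.83 | $0.00
Total interest: $9.49 + $6.65 + $4.67 + $3.27 + $2.29 + $1.61 + $1.13 + $0.79 + $0.46 + $0.13 = $30.49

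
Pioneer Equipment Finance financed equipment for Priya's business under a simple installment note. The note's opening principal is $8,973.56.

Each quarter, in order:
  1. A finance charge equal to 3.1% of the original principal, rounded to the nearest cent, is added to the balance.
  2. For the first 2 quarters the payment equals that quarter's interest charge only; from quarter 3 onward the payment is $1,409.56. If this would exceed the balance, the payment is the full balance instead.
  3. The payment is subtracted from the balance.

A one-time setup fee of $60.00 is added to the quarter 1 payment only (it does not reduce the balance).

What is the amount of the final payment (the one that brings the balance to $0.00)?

$1,332.08

Quarter 1: $8,973.56 +$278.18 interest = $9,251.74; pay $278.18 (+ $60.00 fee) → $8,973.56
Quarter 2: $8,973.56 +$278.18 interest = $9,251.74; pay $278.18 → $8,973.56
Quarter 3: $8,973.56 +$278.18 interest = $9,251.74; pay $1,409.56 → $7,842.18
Quarter 4: $7,842.18 +$278.18 interest = $8,120.36; pay $1,409.56 → $6,710.80
Quarter 5: $6,710.80 +$278.18 interest = $6,988.98; pay $1,409.56 → $5,579.42
Quarter 6: $5,579.42 +$278.18 interest = $5,857.60; pay $1,409.56 → $4,448.04
Quarter 7: $4,448.04 +$278.18 interest = $4,726.22; pay $1,409.56 → $3,316.66
Quarter 8: $3,316.66 +$278.18 interest = $3,594.84; pay $1,409.56 → $2,185.28
Quarter 9: $2,185.28 +$278.18 interest = $2,463.46; pay $1,409.56 → $1,053.90
Quarter 10: $1,053.90 +$278.18 interest = $1,332.08; pay $1,332.08 → $0.00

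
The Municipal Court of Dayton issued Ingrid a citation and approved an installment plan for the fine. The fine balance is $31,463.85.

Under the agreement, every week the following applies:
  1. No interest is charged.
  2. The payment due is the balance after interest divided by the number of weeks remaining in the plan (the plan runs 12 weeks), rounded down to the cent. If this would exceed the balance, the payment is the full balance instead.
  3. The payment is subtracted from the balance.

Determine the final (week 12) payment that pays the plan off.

# | Opening | Payment | End bal
1 | $31,463.85 | $2,621.98 | $28,841.87
2 | $28,841.87 | $2,621.98 | $26,219.89
3 | $26,219.89 | $2,621.98 | $23,597.91
4 | $23,597.91 | $2,621.99 | $20,975.92
5 | $20,975.92 | $2,621.99 | $18,353.93
6 | $18,353.93 | $2,621.99 | $15,731.94
7 | $15,731.94 | $2,621.99 | $13,109.95
8 | $13,109.95 | $2,621.99 | $10,487.96
9 | $10,487.96 | $2,621.99 | $7,865.97
10 | $7,865.97 | $2,621.99 | $5,243.98
11 | $5,243.98 | $2,621.99 | $2,621.99
12 | $2,621.99 | $2,621.99 | $0.00

$2,621.99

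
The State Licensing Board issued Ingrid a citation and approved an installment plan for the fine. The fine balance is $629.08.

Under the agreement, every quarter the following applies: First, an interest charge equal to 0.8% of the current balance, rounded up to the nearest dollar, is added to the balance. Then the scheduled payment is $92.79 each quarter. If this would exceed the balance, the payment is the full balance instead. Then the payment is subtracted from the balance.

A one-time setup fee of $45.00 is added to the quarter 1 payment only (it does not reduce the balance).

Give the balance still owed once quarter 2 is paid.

Quarter 1: opening $629.08; interest $6.00 → $635.08; payment $92.79 (+ $45.00 fee); balance $542.29
Quarter 2: opening $542.29; interest $5.00 → $547.29; payment $92.79; balance $454.50

$454.50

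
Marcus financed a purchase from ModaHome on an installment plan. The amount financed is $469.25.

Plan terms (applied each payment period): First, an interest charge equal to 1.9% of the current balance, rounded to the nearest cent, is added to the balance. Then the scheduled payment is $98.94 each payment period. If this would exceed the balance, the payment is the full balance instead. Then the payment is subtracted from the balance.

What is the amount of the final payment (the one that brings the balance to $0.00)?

Payment period 1: opening $469.25; interest $8.92 → $478.17; payment $98.94; balance $379.23
Payment period 2: opening $379.23; interest $7.21 → $386.44; payment $98.94; balance $287.50
Payment period 3: opening $287.50; interest $5.46 → $292.96; payment $98.94; balance $194.02
Payment period 4: opening $194.02; interest $3.69 → $197.71; payment $98.94; balance $98.77
Payment period 5: opening $98.77; interest $1.88 → $100.65; payment $98.94; balance $1.71
Payment period 6: opening $1.71; interest $0.03 → $1.74; payment $1.74; balance $0.00

$1.74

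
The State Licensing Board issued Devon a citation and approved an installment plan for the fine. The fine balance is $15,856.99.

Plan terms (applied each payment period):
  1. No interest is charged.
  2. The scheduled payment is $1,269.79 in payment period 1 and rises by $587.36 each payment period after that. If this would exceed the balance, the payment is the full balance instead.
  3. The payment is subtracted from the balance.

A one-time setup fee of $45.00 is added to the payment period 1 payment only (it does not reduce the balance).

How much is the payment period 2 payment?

$1,857.15

Payment period 1: $15,856.99 − $1,269.79 (+ $45.00 fee) → $14,587.20
Payment period 2: $14,587.20 − $1,857.15 → $12,730.05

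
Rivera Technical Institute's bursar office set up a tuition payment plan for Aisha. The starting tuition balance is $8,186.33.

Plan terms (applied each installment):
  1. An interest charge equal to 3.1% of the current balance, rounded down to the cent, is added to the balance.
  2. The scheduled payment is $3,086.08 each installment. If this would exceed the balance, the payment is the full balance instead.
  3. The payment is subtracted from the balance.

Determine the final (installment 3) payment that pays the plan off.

$2,509.36

Installment 1: $8,186.33 +$253.77 interest = $8,440.10; pay $3,086.08 → $5,354.02
Installment 2: $5,354.02 +$165.97 interest = $5,519.99; pay $3,086.08 → $2,433.91
Installment 3: $2,433.91 +$75.45 interest = $2,509.36; pay $2,509.36 → $0.00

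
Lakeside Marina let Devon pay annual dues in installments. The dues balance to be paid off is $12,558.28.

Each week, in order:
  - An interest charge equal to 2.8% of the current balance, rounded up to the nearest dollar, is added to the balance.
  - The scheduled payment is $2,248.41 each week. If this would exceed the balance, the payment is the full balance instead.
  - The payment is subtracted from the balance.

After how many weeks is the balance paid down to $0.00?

Week 1: $12,558.28 +$352.00 interest = $12,910.28; pay $2,248.41 → $10,661.87
Week 2: $10,661.87 +$299.00 interest = $10,960.87; pay $2,248.41 → $8,712.46
Week 3: $8,712.46 +$244.00 interest = $8,956.46; pay $2,248.41 → $6,708.05
Week 4: $6,708.05 +$188.00 interest = $6,896.05; pay $2,248.41 → $4,647.64
Week 5: $4,647.64 +$131.00 interest = $4,778.64; pay $2,248.41 → $2,530.23
Week 6: $2,530.23 +$71.00 interest = $2,601.23; pay $2,248.41 → $352.82
Week 7: $352.82 +$10.00 interest = $362.82; pay $362.82 → $0.00
Balance reaches $0.00 in week 7.

7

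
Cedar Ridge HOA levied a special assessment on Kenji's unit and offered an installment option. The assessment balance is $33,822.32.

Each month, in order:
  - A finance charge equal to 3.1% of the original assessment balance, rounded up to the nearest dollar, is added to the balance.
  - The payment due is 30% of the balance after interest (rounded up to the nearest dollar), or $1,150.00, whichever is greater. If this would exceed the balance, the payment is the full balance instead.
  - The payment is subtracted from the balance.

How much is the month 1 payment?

Month 1: opening $33,822.32; interest $1,049.00 → $34,871.32; payment $10,462.00; balance $24,409.32

$10,462.00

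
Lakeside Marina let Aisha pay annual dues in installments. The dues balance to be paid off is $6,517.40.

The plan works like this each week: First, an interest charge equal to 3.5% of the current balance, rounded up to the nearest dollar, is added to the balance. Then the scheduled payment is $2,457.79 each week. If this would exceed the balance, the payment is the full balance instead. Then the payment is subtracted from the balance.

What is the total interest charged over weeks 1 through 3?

Week 1: opening $6,517.40; interest $229.00 → $6,746.40; payment $2,457.79; balance $4,288.61
Week 2: opening $4,288.61; interest $151.00 → $4,439.61; payment $2,457.79; balance $1,981.82
Week 3: opening $1,981.82; interest $70.00 → $2,051.82; payment $2,051.82; balance $0.00
Total interest: $229.00 + $151.00 + $70.00 = $450.00

$450.00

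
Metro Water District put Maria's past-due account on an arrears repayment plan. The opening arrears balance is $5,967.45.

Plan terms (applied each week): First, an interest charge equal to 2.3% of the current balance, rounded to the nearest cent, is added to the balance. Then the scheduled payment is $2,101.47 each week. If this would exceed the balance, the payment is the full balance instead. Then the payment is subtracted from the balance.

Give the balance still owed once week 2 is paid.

Week 1: opening $5,967.45; interest $137.25 → $6,104.70; payment $2,101.47; balance $4,003.23
Week 2: opening $4,003.23; interest $92.07 → $4,095.30; payment $2,101.47; balance $1,993.83

$1,993.83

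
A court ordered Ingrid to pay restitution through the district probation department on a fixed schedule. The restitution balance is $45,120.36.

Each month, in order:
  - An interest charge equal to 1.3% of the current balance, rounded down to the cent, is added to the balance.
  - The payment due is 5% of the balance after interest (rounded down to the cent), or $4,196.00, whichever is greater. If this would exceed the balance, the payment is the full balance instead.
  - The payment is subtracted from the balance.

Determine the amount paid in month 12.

Month 1: $45,120.36 +$586.56 interest = $45,706.92; pay $4,196.00 → $41,510.92
Month 2: $41,510.92 +$539.64 interest = $42,050.56; pay $4,196.00 → $37,854.56
Month 3: $37,854.56 +$492.10 interest = $38,346.66; pay $4,196.00 → $34,150.66
Month 4: $34,150.66 +$443.95 interest = $34,594.61; pay $4,196.00 → $30,398.61
Month 5: $30,398.61 +$395.18 interest = $30,793.79; pay $4,196.00 → $26,597.79
Month 6: $26,597.79 +$345.77 interest = $26,943.56; pay $4,196.00 → $22,747.56
Month 7: $22,747.56 +$295.71 interest = $23,043.27; pay $4,196.00 → $18,847.27
Month 8: $18,847.27 +$245.01 interest = $19,092.28; pay $4,196.00 → $14,896.28
Month 9: $14,896.28 +$193.65 interest = $15,089.93; pay $4,196.00 → $10,893.93
Month 10: $10,893.93 +$141.62 interest = $11,035.55; pay $4,196.00 → $6,839.55
Month 11: $6,839.55 +$88.91 interest = $6,928.46; pay $4,196.00 → $2,732.46
Month 12: $2,732.46 +$35.52 interest = $2,767.98; pay $2,767.98 → $0.00

$2,767.98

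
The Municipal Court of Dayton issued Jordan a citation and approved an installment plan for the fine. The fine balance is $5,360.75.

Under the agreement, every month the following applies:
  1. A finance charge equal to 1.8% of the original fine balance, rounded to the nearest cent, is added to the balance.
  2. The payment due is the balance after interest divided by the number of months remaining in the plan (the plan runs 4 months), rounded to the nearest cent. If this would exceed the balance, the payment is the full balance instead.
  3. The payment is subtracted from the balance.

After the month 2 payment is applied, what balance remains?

$2,792.95

Month 1: opening $5,360.75; interest $96.49 → $5,457.24; payment $1,364.31; balance $4,092.93
Month 2: opening $4,092.93; interest $96.49 → $4,189.42; payment $1,396.47; balance $2,792.95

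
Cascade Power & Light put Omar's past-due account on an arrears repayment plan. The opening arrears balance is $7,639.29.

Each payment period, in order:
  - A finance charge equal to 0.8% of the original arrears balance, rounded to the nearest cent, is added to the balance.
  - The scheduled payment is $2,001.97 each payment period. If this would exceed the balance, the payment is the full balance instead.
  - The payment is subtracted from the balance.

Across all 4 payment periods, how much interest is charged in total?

Payment period 1: $7,639.29 +$61.11 interest = $7,700.40; pay $2,001.97 → $5,698.43
Payment period 2: $5,698.43 +$61.11 interest = $5,759.54; pay $2,001.97 → $3,757.57
Payment period 3: $3,757.57 +$61.11 interest = $3,818.68; pay $2,001.97 → $1,816.71
Payment period 4: $1,816.71 +$61.11 interest = $1,877.82; pay $1,877.82 → $0.00
Total interest: $61.11 + $61.11 + $61.11 + $61.11 = $244.44

$244.44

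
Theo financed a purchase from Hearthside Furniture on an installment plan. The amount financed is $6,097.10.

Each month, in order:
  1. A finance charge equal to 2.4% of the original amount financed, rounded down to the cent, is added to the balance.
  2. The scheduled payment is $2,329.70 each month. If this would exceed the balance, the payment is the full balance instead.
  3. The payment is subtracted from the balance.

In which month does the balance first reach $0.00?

Month 1: opening $6,097.10; interest $146.33 → $6,243.43; payment $2,329.70; balance $3,913.73
Month 2: opening $3,913.73; interest $146.33 → $4,060.06; payment $2,329.70; balance $1,730.36
Month 3: opening $1,730.36; interest $146.33 → $1,876.69; payment $1,876.69; balance $0.00
Balance reaches $0.00 in month 3.

3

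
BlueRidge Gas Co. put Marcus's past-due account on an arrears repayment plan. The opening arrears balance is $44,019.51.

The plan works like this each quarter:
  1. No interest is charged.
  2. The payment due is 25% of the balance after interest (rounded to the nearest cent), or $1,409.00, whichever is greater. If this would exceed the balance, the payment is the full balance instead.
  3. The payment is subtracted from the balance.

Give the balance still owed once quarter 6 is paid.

$7,834.53

Quarter 1: opening $44,019.51; payment $11,004.88; balance $33,014.63
Quarter 2: opening $33,014.63; payment $8,253.66; balance $24,760.97
Quarter 3: opening $24,760.97; payment $6,190.24; balance $18,570.73
Quarter 4: opening $18,570.73; payment $4,642.68; balance $13,928.05
Quarter 5: opening $13,928.05; payment $3,482.01; balance $10,446.04
Quarter 6: opening $10,446.04; payment $2,611.51; balance $7,834.53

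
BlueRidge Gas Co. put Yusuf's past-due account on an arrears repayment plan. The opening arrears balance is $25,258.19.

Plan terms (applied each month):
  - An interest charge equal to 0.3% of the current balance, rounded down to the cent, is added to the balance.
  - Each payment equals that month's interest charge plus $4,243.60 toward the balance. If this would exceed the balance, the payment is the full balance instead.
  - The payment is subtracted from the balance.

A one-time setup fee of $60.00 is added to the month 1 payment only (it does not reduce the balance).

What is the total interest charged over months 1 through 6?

$263.67

Month 1: $25,258.19 +$75.77 interest = $25,333.96; pay $4,319.37 (+ $60.00 fee) → $21,014.59
Month 2: $21,014.59 +$63.04 interest = $21,077.63; pay $4,306.64 → $16,770.99
Month 3: $16,770.99 +$50.31 interest = $16,821.30; pay $4,293.91 → $12,527.39
Month 4: $12,527.39 +$37.58 interest = $12,564.97; pay $4,281.18 → $8,283.79
Month 5: $8,283.79 +$24.85 interest = $8,308.64; pay $4,268.45 → $4,040.19
Month 6: $4,040.19 +$12.12 interest = $4,052.31; pay $4,052.31 → $0.00
Total interest: $75.77 + $63.04 + $50.31 + $37.58 + $24.85 + $12.12 = $263.67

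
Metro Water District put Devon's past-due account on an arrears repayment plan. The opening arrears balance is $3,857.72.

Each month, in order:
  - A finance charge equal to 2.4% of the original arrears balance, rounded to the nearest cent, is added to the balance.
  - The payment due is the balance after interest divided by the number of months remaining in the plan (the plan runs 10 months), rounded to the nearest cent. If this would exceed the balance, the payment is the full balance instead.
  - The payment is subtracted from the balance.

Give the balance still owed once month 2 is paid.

$3,242.55

# | Opening | Interest | Payment | End bal
1 | $3,857.72 | $92.59 | $395.03 | $3,555.28
2 | $3,555.28 | $92.59 | $405.32 | $3,242.55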